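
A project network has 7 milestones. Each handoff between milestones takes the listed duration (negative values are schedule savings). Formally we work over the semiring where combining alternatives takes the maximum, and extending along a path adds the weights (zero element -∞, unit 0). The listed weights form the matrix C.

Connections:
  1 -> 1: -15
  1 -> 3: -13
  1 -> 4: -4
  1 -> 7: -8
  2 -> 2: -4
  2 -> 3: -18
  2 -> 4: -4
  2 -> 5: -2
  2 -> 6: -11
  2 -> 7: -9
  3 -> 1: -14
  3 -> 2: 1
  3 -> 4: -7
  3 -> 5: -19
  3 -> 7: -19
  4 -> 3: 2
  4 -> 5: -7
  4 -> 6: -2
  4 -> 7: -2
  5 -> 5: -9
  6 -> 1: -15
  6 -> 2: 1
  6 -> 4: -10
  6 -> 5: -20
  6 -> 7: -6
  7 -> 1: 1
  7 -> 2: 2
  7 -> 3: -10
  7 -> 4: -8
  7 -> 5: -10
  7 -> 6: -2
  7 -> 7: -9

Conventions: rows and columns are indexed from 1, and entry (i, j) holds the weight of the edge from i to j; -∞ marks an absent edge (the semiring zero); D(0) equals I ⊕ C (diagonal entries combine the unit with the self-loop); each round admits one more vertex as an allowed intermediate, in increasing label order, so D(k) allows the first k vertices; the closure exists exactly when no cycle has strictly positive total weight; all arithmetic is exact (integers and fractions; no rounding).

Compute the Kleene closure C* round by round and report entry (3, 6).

D(0):
  [0, -∞, -13, -4, -∞, -∞, -8]
  [-∞, 0, -18, -4, -2, -11, -9]
  [-14, 1, 0, -7, -19, -∞, -19]
  [-∞, -∞, 2, 0, -7, -2, -2]
  [-∞, -∞, -∞, -∞, 0, -∞, -∞]
  [-15, 1, -∞, -10, -20, 0, -6]
  [1, 2, -10, -8, -10, -2, 0]
D(1):
  [0, -∞, -13, -4, -∞, -∞, -8]
  [-∞, 0, -18, -4, -2, -11, -9]
  [-14, 1, 0, -7, -19, -∞, -19]
  [-∞, -∞, 2, 0, -7, -2, -2]
  [-∞, -∞, -∞, -∞, 0, -∞, -∞]
  [-15, 1, -28, -10, -20, 0, -6]
  [1, 2, -10, -3, -10, -2, 0]
D(2):
  [0, -∞, -13, -4, -∞, -∞, -8]
  [-∞, 0, -18, -4, -2, -11, -9]
  [-14, 1, 0, -3, -1, -10, -8]
  [-∞, -∞, 2, 0, -7, -2, -2]
  [-∞, -∞, -∞, -∞, 0, -∞, -∞]
  [-15, 1, -17, -3, -1, 0, -6]
  [1, 2, -10, -2, 0, -2, 0]
D(3):
  [0, -12, -13, -4, -14, -23, -8]
  [-32, 0, -18, -4, -2, -11, -9]
  [-14, 1, 0, -3, -1, -10, -8]
  [-12, 3, 2, 0, 1, -2, -2]
  [-∞, -∞, -∞, -∞, 0, -∞, -∞]
  [-15, 1, -17, -3, -1, 0, -6]
  [1, 2, -10, -2, 0, -2, 0]
D(4):
  [0, -1, -2, -4, -3, -6, -6]
  [-16, 0, -2, -4, -2, -6, -6]
  [-14, 1, 0, -3, -1, -5, -5]
  [-12, 3, 2, 0, 1, -2, -2]
  [-∞, -∞, -∞, -∞, 0, -∞, -∞]
  [-15, 1, -1, -3, -1, 0, -5]
  [1, 2, 0, -2, 0, -2, 0]
D(5):
  [0, -1, -2, -4, -3, -6, -6]
  [-16, 0, -2, -4, -2, -6, -6]
  [-14, 1, 0, -3, -1, -5, -5]
  [-12, 3, 2, 0, 1, -2, -2]
  [-∞, -∞, -∞, -∞, 0, -∞, -∞]
  [-15, 1, -1, -3, -1, 0, -5]
  [1, 2, 0, -2, 0, -2, 0]
D(6):
  [0, -1, -2, -4, -3, -6, -6]
  [-16, 0, -2, -4, -2, -6, -6]
  [-14, 1, 0, -3, -1, -5, -5]
  [-12, 3, 2, 0, 1, -2, -2]
  [-∞, -∞, -∞, -∞, 0, -∞, -∞]
  [-15, 1, -1, -3, -1, 0, -5]
  [1, 2, 0, -2, 0, -2, 0]
D(7):
  [0, -1, -2, -4, -3, -6, -6]
  [-5, 0, -2, -4, -2, -6, -6]
  [-4, 1, 0, -3, -1, -5, -5]
  [-1, 3, 2, 0, 1, -2, -2]
  [-∞, -∞, -∞, -∞, 0, -∞, -∞]
  [-4, 1, -1, -3, -1, 0, -5]
  [1, 2, 0, -2, 0, -2, 0]
Answer: C*[3][6] = -5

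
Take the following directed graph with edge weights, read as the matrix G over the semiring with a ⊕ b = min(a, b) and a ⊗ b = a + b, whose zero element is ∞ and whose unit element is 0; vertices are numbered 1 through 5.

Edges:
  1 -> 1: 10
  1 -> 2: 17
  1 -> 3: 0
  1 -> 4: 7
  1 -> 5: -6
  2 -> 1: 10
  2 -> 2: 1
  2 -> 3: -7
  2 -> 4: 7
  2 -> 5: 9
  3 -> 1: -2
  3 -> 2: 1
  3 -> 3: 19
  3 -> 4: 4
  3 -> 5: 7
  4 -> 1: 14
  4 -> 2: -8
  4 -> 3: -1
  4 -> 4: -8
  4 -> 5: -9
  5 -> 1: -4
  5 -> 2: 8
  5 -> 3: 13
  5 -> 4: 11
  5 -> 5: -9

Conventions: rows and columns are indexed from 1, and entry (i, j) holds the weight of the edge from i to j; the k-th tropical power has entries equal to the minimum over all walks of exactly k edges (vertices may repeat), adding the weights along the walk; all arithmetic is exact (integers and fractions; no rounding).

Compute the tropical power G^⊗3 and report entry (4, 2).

G^⊗2:
  [-10, -1, 6, -1, -15]
  [-9, -6, -6, -3, -2]
  [3, -4, -6, -4, -8]
  [-13, -16, -15, -16, -18]
  [-13, -1, -4, 2, -18]
G^⊗3:
  [-19, -9, -10, -9, -24]
  [-8, -11, -13, -11, -15]
  [-12, -12, -11, -12, -17]
  [-22, -24, -23, -24, -27]
  [-22, -10, -13, -7, -27]
Key observation: the optimum is the walk 4->4->4->2, with weight (-8) + (-8) + (-8) = -24.
Optimal value attained by: walk 4->4->4->2.
Answer: (G^⊗3)[4][2] = -24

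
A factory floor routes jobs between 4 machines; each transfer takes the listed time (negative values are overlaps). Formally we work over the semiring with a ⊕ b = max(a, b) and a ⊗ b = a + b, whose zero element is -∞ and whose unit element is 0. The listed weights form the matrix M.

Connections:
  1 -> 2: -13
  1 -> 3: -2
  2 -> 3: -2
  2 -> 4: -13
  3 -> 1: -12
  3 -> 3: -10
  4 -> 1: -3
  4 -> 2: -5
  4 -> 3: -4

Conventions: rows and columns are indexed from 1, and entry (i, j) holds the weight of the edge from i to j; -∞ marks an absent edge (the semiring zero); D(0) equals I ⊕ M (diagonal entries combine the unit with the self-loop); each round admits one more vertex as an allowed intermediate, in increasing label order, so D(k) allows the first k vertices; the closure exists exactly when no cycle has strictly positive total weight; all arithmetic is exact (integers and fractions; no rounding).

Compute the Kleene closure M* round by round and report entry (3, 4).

D(0):
  [0, -13, -2, -∞]
  [-∞, 0, -2, -13]
  [-12, -∞, 0, -∞]
  [-3, -5, -4, 0]
D(1):
  [0, -13, -2, -∞]
  [-∞, 0, -2, -13]
  [-12, -25, 0, -∞]
  [-3, -5, -4, 0]
D(2):
  [0, -13, -2, -26]
  [-∞, 0, -2, -13]
  [-12, -25, 0, -38]
  [-3, -5, -4, 0]
D(3):
  [0, -13, -2, -26]
  [-14, 0, -2, -13]
  [-12, -25, 0, -38]
  [-3, -5, -4, 0]
D(4):
  [0, -13, -2, -26]
  [-14, 0, -2, -13]
  [-12, -25, 0, -38]
  [-3, -5, -4, 0]
Answer: M*[3][4] = -38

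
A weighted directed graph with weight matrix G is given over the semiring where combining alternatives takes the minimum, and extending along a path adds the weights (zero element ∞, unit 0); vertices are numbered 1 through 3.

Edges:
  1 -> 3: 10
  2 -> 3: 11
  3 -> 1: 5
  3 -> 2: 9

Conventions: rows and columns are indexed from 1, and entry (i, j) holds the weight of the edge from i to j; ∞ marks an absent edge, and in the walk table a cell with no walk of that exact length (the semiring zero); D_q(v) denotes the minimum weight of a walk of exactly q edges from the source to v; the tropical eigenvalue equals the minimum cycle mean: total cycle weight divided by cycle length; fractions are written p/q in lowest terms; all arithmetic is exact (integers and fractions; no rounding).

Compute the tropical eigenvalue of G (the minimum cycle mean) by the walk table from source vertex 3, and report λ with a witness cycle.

q=0: [∞, ∞, 0]
q=1: [5, 9, ∞]
q=2: [∞, ∞, 15]
q=3: [20, 24, ∞]
Optimal cycle mean attained by: cycle 1->3->1, total 10 + 5, length 2.
Answer: λ = 15/2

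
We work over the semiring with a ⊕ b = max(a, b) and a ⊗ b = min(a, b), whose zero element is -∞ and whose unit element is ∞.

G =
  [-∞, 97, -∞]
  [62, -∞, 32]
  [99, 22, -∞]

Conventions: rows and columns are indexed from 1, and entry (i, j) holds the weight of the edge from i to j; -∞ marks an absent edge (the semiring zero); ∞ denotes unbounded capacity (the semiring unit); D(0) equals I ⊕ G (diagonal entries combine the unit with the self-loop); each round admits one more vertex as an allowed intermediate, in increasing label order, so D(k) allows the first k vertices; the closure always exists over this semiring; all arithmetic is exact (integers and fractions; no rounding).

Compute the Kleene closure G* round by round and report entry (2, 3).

D(0):
  [∞, 97, -∞]
  [62, ∞, 32]
  [99, 22, ∞]
D(1):
  [∞, 97, -∞]
  [62, ∞, 32]
  [99, 97, ∞]
D(2):
  [∞, 97, 32]
  [62, ∞, 32]
  [99, 97, ∞]
D(3):
  [∞, 97, 32]
  [62, ∞, 32]
  [99, 97, ∞]
Answer: G*[2][3] = 32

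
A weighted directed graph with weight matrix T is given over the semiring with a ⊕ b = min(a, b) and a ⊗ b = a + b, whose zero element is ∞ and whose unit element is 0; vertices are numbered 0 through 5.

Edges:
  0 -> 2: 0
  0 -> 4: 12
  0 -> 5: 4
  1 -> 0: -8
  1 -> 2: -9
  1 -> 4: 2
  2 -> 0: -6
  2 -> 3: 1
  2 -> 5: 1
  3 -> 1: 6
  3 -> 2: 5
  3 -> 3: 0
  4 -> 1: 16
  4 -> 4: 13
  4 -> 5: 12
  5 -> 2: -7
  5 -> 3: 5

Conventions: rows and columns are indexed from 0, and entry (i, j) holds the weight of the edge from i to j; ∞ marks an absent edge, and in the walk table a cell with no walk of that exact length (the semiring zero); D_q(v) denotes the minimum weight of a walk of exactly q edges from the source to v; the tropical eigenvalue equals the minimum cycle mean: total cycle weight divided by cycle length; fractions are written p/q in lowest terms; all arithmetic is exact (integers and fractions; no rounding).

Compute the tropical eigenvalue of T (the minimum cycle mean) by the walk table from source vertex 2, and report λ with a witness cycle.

q=0: [∞, ∞, 0, ∞, ∞, ∞]
q=1: [-6, ∞, ∞, 1, ∞, 1]
q=2: [∞, 7, -6, 1, 6, -2]
q=3: [-12, 7, -9, -5, 9, -5]
q=4: [-15, 1, -12, -8, 0, -8]
q=5: [-18, -2, -15, -11, -3, -11]
q=6: [-21, -5, -18, -14, -6, -14]
Optimal cycle mean attained by: cycle 0->2->0, total 0 + (-6), length 2.
Answer: λ = -3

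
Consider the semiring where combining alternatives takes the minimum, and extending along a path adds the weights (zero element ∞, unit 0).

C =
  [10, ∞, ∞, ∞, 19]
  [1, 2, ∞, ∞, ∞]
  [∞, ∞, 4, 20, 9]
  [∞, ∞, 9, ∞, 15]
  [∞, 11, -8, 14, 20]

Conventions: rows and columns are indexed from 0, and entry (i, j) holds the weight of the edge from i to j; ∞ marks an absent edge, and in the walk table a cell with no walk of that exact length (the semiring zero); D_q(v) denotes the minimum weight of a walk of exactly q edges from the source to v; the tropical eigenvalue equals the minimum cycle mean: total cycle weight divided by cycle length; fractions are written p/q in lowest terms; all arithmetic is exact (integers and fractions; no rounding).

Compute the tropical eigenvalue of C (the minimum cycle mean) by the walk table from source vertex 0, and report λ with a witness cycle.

q=0: [0, ∞, ∞, ∞, ∞]
q=1: [10, ∞, ∞, ∞, 19]
q=2: [20, 30, 11, 33, 29]
q=3: [30, 32, 15, 31, 20]
q=4: [33, 31, 12, 34, 24]
q=5: [32, 33, 16, 32, 21]
Optimal cycle mean attained by: cycle 2->4->2, total 9 + (-8), length 2.
Answer: λ = 1/2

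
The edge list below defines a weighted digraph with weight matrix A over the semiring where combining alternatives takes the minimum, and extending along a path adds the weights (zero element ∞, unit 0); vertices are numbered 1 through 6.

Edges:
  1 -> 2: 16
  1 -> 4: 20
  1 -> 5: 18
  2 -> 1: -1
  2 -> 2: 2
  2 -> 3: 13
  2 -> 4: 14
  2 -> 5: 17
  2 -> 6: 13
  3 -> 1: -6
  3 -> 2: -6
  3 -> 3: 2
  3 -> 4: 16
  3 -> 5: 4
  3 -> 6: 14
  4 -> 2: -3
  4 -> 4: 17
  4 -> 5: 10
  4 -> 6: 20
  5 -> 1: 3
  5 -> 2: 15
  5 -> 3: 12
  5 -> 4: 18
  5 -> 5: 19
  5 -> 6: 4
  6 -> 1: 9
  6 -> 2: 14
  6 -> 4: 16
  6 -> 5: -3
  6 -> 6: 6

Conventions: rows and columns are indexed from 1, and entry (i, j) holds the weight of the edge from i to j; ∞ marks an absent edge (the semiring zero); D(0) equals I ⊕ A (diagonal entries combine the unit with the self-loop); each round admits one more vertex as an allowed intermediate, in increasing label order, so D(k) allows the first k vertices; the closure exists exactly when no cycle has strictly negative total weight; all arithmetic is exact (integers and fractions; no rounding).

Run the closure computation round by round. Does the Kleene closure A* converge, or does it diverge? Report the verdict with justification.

D(0):
  [0, 16, ∞, 20, 18, ∞]
  [-1, 0, 13, 14, 17, 13]
  [-6, -6, 0, 16, 4, 14]
  [∞, -3, ∞, 0, 10, 20]
  [3, 15, 12, 18, 0, 4]
  [9, 14, ∞, 16, -3, 0]
D(1):
  [0, 16, ∞, 20, 18, ∞]
  [-1, 0, 13, 14, 17, 13]
  [-6, -6, 0, 14, 4, 14]
  [∞, -3, ∞, 0, 10, 20]
  [3, 15, 12, 18, 0, 4]
  [9, 14, ∞, 16, -3, 0]
D(2):
  [0, 16, 29, 20, 18, 29]
  [-1, 0, 13, 14, 17, 13]
  [-7, -6, 0, 8, 4, 7]
  [-4, -3, 10, 0, 10, 10]
  [3, 15, 12, 18, 0, 4]
  [9, 14, 27, 16, -3, 0]
D(3):
  [0, 16, 29, 20, 18, 29]
  [-1, 0, 13, 14, 17, 13]
  [-7, -6, 0, 8, 4, 7]
  [-4, -3, 10, 0, 10, 10]
  [3, 6, 12, 18, 0, 4]
  [9, 14, 27, 16, -3, 0]
D(4):
  [0, 16, 29, 20, 18, 29]
  [-1, 0, 13, 14, 17, 13]
  [-7, -6, 0, 8, 4, 7]
  [-4, -3, 10, 0, 10, 10]
  [3, 6, 12, 18, 0, 4]
  [9, 13, 26, 16, -3, 0]
D(5):
  [0, 16, 29, 20, 18, 22]
  [-1, 0, 13, 14, 17, 13]
  [-7, -6, 0, 8, 4, 7]
  [-4, -3, 10, 0, 10, 10]
  [3, 6, 12, 18, 0, 4]
  [0, 3, 9, 15, -3, 0]
D(6):
  [0, 16, 29, 20, 18, 22]
  [-1, 0, 13, 14, 10, 13]
  [-7, -6, 0, 8, 4, 7]
  [-4, -3, 10, 0, 7, 10]
  [3, 6, 12, 18, 0, 4]
  [0, 3, 9, 15, -3, 0]
Key observation: every diagonal entry stays at the unit through all rounds, so no improving cycle exists.
Answer: CONVERGES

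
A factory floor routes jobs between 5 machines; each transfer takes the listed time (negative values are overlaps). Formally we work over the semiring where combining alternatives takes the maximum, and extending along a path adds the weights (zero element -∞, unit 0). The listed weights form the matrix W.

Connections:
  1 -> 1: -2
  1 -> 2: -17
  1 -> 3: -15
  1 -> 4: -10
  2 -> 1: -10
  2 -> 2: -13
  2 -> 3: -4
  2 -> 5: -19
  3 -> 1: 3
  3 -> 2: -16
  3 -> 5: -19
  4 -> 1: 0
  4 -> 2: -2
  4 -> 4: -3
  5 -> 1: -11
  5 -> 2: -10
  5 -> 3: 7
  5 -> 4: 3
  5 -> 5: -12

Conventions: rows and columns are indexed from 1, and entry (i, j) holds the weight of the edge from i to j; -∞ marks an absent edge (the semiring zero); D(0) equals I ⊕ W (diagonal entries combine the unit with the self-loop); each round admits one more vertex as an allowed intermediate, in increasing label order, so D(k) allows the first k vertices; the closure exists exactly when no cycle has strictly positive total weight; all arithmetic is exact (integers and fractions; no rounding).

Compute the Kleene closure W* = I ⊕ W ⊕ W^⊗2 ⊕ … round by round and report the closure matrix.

D(0):
  [0, -17, -15, -10, -∞]
  [-10, 0, -4, -∞, -19]
  [3, -16, 0, -∞, -19]
  [0, -2, -∞, 0, -∞]
  [-11, -10, 7, 3, 0]
D(1):
  [0, -17, -15, -10, -∞]
  [-10, 0, -4, -20, -19]
  [3, -14, 0, -7, -19]
  [0, -2, -15, 0, -∞]
  [-11, -10, 7, 3, 0]
D(2):
  [0, -17, -15, -10, -36]
  [-10, 0, -4, -20, -19]
  [3, -14, 0, -7, -19]
  [0, -2, -6, 0, -21]
  [-11, -10, 7, 3, 0]
D(3):
  [0, -17, -15, -10, -34]
  [-1, 0, -4, -11, -19]
  [3, -14, 0, -7, -19]
  [0, -2, -6, 0, -21]
  [10, -7, 7, 3, 0]
D(4):
  [0, -12, -15, -10, -31]
  [-1, 0, -4, -11, -19]
  [3, -9, 0, -7, -19]
  [0, -2, -6, 0, -21]
  [10, 1, 7, 3, 0]
D(5):
  [0, -12, -15, -10, -31]
  [-1, 0, -4, -11, -19]
  [3, -9, 0, -7, -19]
  [0, -2, -6, 0, -21]
  [10, 1, 7, 3, 0]
Answer: W* = [[0, -12, -15, -10, -31], [-1, 0, -4, -11, -19], [3, -9, 0, -7, -19], [0, -2, -6, 0, -21], [10, 1, 7, 3, 0]]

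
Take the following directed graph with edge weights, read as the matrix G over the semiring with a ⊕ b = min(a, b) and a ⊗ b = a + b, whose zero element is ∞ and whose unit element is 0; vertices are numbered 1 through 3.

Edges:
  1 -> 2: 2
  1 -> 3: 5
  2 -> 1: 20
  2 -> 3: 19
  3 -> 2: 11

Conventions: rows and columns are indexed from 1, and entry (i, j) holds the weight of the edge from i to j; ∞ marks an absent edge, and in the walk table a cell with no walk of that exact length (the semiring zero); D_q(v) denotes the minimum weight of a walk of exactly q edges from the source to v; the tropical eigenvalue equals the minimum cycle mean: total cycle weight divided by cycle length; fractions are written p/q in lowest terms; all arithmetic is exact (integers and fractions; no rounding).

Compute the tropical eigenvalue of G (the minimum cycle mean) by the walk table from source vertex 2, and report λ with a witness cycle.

q=0: [∞, 0, ∞]
q=1: [20, ∞, 19]
q=2: [∞, 22, 25]
q=3: [42, 36, 41]
Optimal cycle mean attained by: cycle 1->2->1, total 2 + 20, length 2.
Answer: λ = 11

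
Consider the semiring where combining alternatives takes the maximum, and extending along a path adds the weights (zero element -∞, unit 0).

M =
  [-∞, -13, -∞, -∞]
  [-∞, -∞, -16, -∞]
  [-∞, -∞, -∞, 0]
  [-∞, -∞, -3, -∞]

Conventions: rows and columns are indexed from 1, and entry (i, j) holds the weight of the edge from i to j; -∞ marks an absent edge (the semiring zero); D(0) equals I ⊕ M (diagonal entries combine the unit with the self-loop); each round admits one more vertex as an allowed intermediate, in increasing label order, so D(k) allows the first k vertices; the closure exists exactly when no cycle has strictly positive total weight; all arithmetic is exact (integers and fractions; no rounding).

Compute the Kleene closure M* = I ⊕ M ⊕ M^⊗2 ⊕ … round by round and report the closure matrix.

D(0):
  [0, -13, -∞, -∞]
  [-∞, 0, -16, -∞]
  [-∞, -∞, 0, 0]
  [-∞, -∞, -3, 0]
D(1):
  [0, -13, -∞, -∞]
  [-∞, 0, -16, -∞]
  [-∞, -∞, 0, 0]
  [-∞, -∞, -3, 0]
D(2):
  [0, -13, -29, -∞]
  [-∞, 0, -16, -∞]
  [-∞, -∞, 0, 0]
  [-∞, -∞, -3, 0]
D(3):
  [0, -13, -29, -29]
  [-∞, 0, -16, -16]
  [-∞, -∞, 0, 0]
  [-∞, -∞, -3, 0]
D(4):
  [0, -13, -29, -29]
  [-∞, 0, -16, -16]
  [-∞, -∞, 0, 0]
  [-∞, -∞, -3, 0]
Answer: M* = [[0, -13, -29, -29], [-∞, 0, -16, -16], [-∞, -∞, 0, 0], [-∞, -∞, -3, 0]]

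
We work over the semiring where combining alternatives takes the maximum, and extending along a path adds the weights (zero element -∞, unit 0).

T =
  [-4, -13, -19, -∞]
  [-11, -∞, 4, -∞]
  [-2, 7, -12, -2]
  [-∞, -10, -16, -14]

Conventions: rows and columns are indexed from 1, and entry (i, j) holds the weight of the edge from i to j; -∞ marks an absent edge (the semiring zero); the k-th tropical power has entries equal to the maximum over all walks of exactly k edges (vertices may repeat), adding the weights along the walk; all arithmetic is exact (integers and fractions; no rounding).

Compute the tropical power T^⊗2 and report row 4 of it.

T^⊗2:
  [-8, -12, -9, -21]
  [2, 11, -8, 2]
  [-4, -5, 11, -14]
  [-18, -9, -6, -18]
Answer: row 4 of T^⊗2 = [-18, -9, -6, -18]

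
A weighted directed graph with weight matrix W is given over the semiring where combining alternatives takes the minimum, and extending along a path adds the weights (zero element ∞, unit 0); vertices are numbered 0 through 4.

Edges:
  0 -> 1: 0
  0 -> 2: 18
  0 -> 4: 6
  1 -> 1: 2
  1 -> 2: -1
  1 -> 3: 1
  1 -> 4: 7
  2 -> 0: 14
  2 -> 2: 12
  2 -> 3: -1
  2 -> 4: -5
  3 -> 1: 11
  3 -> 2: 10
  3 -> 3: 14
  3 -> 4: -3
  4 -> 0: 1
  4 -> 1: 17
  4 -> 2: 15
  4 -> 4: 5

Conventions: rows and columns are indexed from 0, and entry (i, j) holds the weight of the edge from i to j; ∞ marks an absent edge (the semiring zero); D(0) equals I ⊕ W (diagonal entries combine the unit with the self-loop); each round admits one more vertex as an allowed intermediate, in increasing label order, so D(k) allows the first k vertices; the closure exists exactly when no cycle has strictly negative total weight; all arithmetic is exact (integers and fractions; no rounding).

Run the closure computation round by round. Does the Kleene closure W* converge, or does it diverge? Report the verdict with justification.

D(0):
  [0, 0, 18, ∞, 6]
  [∞, 0, -1, 1, 7]
  [14, ∞, 0, -1, -5]
  [∞, 11, 10, 0, -3]
  [1, 17, 15, ∞, 0]
D(1):
  [0, 0, 18, ∞, 6]
  [∞, 0, -1, 1, 7]
  [14, 14, 0, -1, -5]
  [∞, 11, 10, 0, -3]
  [1, 1, 15, ∞, 0]
D(2):
  [0, 0, -1, 1, 6]
  [∞, 0, -1, 1, 7]
  [14, 14, 0, -1, -5]
  [∞, 11, 10, 0, -3]
  [1, 1, 0, 2, 0]
Detection: at round 3, diagonal entry (4, 4) turns strictly negative.
Key observation: the cycle 4->0->1->2->4 has total weight 1 + 0 + (-1) + (-5), which is strictly negative.
Answer: DIVERGES — negative cycle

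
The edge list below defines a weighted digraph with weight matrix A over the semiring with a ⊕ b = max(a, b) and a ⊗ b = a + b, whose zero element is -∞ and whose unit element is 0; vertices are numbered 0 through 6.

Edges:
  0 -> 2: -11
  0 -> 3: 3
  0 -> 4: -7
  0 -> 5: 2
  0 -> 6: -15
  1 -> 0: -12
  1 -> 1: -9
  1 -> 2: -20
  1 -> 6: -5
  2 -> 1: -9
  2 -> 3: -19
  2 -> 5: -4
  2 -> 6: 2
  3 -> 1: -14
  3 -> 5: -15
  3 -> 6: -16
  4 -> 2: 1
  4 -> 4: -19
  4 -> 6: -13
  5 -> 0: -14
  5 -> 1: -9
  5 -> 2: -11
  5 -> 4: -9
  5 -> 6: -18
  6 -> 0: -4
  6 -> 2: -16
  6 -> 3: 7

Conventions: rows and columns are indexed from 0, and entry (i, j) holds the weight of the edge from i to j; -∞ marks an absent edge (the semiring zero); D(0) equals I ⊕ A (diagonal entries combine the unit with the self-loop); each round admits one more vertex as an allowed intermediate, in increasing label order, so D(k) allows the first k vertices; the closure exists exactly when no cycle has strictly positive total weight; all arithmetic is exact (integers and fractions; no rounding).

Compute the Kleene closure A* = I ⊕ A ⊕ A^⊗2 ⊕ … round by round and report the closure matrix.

D(0):
  [0, -∞, -11, 3, -7, 2, -15]
  [-12, 0, -20, -∞, -∞, -∞, -5]
  [-∞, -9, 0, -19, -∞, -4, 2]
  [-∞, -14, -∞, 0, -∞, -15, -16]
  [-∞, -∞, 1, -∞, 0, -∞, -13]
  [-14, -9, -11, -∞, -9, 0, -18]
  [-4, -∞, -16, 7, -∞, -∞, 0]
D(1):
  [0, -∞, -11, 3, -7, 2, -15]
  [-12, 0, -20, -9, -19, -10, -5]
  [-∞, -9, 0, -19, -∞, -4, 2]
  [-∞, -14, -∞, 0, -∞, -15, -16]
  [-∞, -∞, 1, -∞, 0, -∞, -13]
  [-14, -9, -11, -11, -9, 0, -18]
  [-4, -∞, -15, 7, -11, -2, 0]
D(2):
  [0, -∞, -11, 3, -7, 2, -15]
  [-12, 0, -20, -9, -19, -10, -5]
  [-21, -9, 0, -18, -28, -4, 2]
  [-26, -14, -34, 0, -33, -15, -16]
  [-∞, -∞, 1, -∞, 0, -∞, -13]
  [-14, -9, -11, -11, -9, 0, -14]
  [-4, -∞, -15, 7, -11, -2, 0]
D(3):
  [0, -20, -11, 3, -7, 2, -9]
  [-12, 0, -20, -9, -19, -10, -5]
  [-21, -9, 0, -18, -28, -4, 2]
  [-26, -14, -34, 0, -33, -15, -16]
  [-20, -8, 1, -17, 0, -3, 3]
  [-14, -9, -11, -11, -9, 0, -9]
  [-4, -24, -15, 7, -11, -2, 0]
D(4):
  [0, -11, -11, 3, -7, 2, -9]
  [-12, 0, -20, -9, -19, -10, -5]
  [-21, -9, 0, -18, -28, -4, 2]
  [-26, -14, -34, 0, -33, -15, -16]
  [-20, -8, 1, -17, 0, -3, 3]
  [-14, -9, -11, -11, -9, 0, -9]
  [-4, -7, -15, 7, -11, -2, 0]
D(5):
  [0, -11, -6, 3, -7, 2, -4]
  [-12, 0, -18, -9, -19, -10, -5]
  [-21, -9, 0, -18, -28, -4, 2]
  [-26, -14, -32, 0, -33, -15, -16]
  [-20, -8, 1, -17, 0, -3, 3]
  [-14, -9, -8, -11, -9, 0, -6]
  [-4, -7, -10, 7, -11, -2, 0]
D(6):
  [0, -7, -6, 3, -7, 2, -4]
  [-12, 0, -18, -9, -19, -10, -5]
  [-18, -9, 0, -15, -13, -4, 2]
  [-26, -14, -23, 0, -24, -15, -16]
  [-17, -8, 1, -14, 0, -3, 3]
  [-14, -9, -8, -11, -9, 0, -6]
  [-4, -7, -10, 7, -11, -2, 0]
D(7):
  [0, -7, -6, 3, -7, 2, -4]
  [-9, 0, -15, 2, -16, -7, -5]
  [-2, -5, 0, 9, -9, 0, 2]
  [-20, -14, -23, 0, -24, -15, -16]
  [-1, -4, 1, 10, 0, 1, 3]
  [-10, -9, -8, 1, -9, 0, -6]
  [-4, -7, -10, 7, -11, -2, 0]
Answer: A* = [[0, -7, -6, 3, -7, 2, -4], [-9, 0, -15, 2, -16, -7, -5], [-2, -5, 0, 9, -9, 0, 2], [-20, -14, -23, 0, -24, -15, -16], [-1, -4, 1, 10, 0, 1, 3], [-10, -9, -8, 1, -9, 0, -6], [-4, -7, -10, 7, -11, -2, 0]]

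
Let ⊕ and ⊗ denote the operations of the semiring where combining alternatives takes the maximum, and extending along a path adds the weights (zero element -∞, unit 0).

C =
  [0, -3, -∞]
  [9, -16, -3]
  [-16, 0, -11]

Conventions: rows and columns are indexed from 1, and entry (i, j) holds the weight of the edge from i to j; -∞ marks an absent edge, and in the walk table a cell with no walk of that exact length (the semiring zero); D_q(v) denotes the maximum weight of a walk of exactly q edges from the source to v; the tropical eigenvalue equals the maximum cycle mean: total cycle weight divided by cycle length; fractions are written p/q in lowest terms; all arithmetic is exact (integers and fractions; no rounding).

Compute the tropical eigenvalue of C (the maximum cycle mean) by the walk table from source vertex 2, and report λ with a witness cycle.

q=0: [-∞, 0, -∞]
q=1: [9, -16, -3]
q=2: [9, 6, -14]
q=3: [15, 6, 3]
Optimal cycle mean attained by: cycle 1->2->1, total (-3) + 9, length 2.
Answer: λ = 3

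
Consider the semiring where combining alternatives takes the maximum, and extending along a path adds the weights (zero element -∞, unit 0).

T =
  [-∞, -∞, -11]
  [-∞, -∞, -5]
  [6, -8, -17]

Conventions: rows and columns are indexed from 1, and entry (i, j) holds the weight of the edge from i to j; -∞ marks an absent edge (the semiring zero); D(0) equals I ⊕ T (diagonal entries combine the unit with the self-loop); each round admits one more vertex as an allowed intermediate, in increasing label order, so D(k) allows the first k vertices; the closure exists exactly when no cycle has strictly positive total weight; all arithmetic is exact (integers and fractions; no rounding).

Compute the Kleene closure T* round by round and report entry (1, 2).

D(0):
  [0, -∞, -11]
  [-∞, 0, -5]
  [6, -8, 0]
D(1):
  [0, -∞, -11]
  [-∞, 0, -5]
  [6, -8, 0]
D(2):
  [0, -∞, -11]
  [-∞, 0, -5]
  [6, -8, 0]
D(3):
  [0, -19, -11]
  [1, 0, -5]
  [6, -8, 0]
Answer: T*[1][2] = -19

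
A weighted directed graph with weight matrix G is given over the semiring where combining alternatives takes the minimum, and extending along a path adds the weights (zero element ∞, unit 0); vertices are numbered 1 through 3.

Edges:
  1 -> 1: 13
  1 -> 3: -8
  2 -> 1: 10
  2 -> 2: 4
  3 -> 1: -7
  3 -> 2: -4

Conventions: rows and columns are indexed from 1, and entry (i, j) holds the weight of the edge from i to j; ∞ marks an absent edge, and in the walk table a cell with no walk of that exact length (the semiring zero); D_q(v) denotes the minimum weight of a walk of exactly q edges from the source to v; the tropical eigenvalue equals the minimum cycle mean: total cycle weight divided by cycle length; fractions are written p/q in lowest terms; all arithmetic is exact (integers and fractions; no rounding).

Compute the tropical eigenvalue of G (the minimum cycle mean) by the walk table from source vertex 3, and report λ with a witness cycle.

q=0: [∞, ∞, 0]
q=1: [-7, -4, ∞]
q=2: [6, 0, -15]
q=3: [-22, -19, -2]
Optimal cycle mean attained by: cycle 1->3->1, total (-8) + (-7), length 2.
Answer: λ = -15/2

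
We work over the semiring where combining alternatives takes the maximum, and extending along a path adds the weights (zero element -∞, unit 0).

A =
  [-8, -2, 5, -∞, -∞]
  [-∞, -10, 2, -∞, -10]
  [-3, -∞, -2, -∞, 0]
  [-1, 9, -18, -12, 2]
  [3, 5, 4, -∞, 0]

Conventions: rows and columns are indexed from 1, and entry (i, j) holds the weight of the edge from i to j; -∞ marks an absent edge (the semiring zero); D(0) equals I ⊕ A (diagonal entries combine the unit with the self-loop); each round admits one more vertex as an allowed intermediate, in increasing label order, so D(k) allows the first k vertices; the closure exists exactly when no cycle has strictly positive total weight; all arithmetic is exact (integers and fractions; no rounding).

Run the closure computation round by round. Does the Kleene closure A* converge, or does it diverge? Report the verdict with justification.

D(0):
  [0, -2, 5, -∞, -∞]
  [-∞, 0, 2, -∞, -10]
  [-3, -∞, 0, -∞, 0]
  [-1, 9, -18, 0, 2]
  [3, 5, 4, -∞, 0]
Detection: at round 1, diagonal entry (3, 3) turns strictly positive.
Key observation: the cycle 3->1->3 has total weight (-3) + 5, which is strictly positive.
Answer: DIVERGES — positive cycle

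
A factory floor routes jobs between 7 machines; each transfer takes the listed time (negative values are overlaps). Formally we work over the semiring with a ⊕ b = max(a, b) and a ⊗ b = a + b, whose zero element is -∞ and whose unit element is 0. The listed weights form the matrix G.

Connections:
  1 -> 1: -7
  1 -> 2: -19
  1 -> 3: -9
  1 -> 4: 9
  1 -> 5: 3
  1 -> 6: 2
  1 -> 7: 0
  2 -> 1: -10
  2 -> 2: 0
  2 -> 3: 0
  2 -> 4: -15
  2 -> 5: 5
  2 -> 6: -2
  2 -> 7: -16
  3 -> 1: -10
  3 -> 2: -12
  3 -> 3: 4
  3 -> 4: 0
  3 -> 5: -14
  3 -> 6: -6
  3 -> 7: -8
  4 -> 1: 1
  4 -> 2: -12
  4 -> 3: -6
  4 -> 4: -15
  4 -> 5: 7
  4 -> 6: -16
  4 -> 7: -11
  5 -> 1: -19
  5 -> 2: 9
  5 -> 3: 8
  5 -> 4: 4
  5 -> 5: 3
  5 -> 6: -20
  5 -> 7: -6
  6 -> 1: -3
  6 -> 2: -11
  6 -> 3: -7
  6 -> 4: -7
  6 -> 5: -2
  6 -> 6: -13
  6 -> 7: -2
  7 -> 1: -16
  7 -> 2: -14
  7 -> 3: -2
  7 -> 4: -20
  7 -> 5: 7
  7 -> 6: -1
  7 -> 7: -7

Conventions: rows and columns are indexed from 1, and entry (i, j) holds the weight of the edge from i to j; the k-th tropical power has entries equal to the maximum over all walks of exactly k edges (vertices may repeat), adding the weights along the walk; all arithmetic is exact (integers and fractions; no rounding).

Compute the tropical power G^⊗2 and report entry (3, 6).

G^⊗2:
  [10, 12, 11, 7, 16, -1, 0]
  [-5, 14, 13, 9, 8, -2, -1]
  [1, -5, 8, 4, 7, -2, -4]
  [-6, 16, 15, 11, 10, 3, 1]
  [5, 12, 12, 8, 14, 7, 0]
  [-6, 7, 6, 6, 5, -1, -3]
  [-4, 16, 15, 11, 10, -8, 1]
Key observation: the optimum is the walk 3->3->6, with weight 4 + (-6) = -2.
Optimal value attained by: walk 3->3->6.
Answer: (G^⊗2)[3][6] = -2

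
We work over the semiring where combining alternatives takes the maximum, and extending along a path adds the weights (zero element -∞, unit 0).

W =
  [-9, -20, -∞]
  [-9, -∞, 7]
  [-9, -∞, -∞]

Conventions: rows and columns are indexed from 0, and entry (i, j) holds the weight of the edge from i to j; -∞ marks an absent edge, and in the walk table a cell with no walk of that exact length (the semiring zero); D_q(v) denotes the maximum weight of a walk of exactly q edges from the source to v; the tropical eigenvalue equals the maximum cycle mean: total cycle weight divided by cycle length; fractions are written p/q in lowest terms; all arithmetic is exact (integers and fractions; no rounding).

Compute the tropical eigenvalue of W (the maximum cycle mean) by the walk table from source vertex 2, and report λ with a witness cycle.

q=0: [-∞, -∞, 0]
q=1: [-9, -∞, -∞]
q=2: [-18, -29, -∞]
q=3: [-27, -38, -22]
Optimal cycle mean attained by: cycle 0->1->2->0, total (-20) + 7 + (-9), length 3.
Answer: λ = -22/3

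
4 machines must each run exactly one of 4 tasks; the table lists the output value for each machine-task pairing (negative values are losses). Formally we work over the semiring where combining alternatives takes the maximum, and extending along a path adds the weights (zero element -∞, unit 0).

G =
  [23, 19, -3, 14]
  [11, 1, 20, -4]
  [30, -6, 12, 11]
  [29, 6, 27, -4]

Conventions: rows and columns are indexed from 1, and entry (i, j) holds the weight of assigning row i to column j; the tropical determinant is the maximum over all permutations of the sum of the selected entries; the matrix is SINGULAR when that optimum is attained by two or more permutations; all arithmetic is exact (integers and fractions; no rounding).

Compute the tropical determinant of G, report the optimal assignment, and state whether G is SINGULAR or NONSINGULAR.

σ = (1, 2, 3, 4): 23 + 1 + 12 + (-4) = 32
σ = (1, 2, 4, 3): 23 + 1 + 11 + 27 = 62
σ = (1, 3, 2, 4): 23 + 20 + (-6) + (-4) = 33
σ = (1, 3, 4, 2): 23 + 20 + 11 + 6 = 60
σ = (1, 4, 2, 3): 23 + (-4) + (-6) + 27 = 40
σ = (1, 4, 3, 2): 23 + (-4) + 12 + 6 = 37
σ = (2, 1, 3, 4): 19 + 11 + 12 + (-4) = 38
σ = (2, 1, 4, 3): 19 + 11 + 11 + 27 = 68
σ = (2, 3, 1, 4): 19 + 20 + 30 + (-4) = 65
σ = (2, 3, 4, 1): 19 + 20 + 11 + 29 = 79
σ = (2, 4, 1, 3): 19 + (-4) + 30 + 27 = 72
σ = (2, 4, 3, 1): 19 + (-4) + 12 + 29 = 56
σ = (3, 1, 2, 4): (-3) + 11 + (-6) + (-4) = -2
σ = (3, 1, 4, 2): (-3) + 11 + 11 + 6 = 25
σ = (3, 2, 1, 4): (-3) + 1 + 30 + (-4) = 24
σ = (3, 2, 4, 1): (-3) + 1 + 11 + 29 = 38
σ = (3, 4, 1, 2): (-3) + (-4) + 30 + 6 = 29
σ = (3, 4, 2, 1): (-3) + (-4) + (-6) + 29 = 16
σ = (4, 1, 2, 3): 14 + 11 + (-6) + 27 = 46
σ = (4, 1, 3, 2): 14 + 11 + 12 + 6 = 43
σ = (4, 2, 1, 3): 14 + 1 + 30 + 27 = 72
σ = (4, 2, 3, 1): 14 + 1 + 12 + 29 = 56
σ = (4, 3, 1, 2): 14 + 20 + 30 + 6 = 70
σ = (4, 3, 2, 1): 14 + 20 + (-6) + 29 = 57
Optimal value attained by: σ = (2, 3, 4, 1).
Answer: det⊕(G) = 79; verdict: NONSINGULAR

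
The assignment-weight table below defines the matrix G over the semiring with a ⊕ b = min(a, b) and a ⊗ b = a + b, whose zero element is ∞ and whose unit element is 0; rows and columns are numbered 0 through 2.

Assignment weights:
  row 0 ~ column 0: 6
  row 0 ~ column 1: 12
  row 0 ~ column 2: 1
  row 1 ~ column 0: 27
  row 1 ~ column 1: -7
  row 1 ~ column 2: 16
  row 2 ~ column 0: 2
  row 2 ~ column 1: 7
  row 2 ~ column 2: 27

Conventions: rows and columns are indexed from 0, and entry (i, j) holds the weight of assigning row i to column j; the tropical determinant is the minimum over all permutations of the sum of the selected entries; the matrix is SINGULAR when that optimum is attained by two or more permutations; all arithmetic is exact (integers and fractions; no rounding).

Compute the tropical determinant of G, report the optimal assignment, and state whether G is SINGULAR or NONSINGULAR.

σ = (0, 1, 2): 6 + (-7) + 27 = 26
σ = (0, 2, 1): 6 + 16 + 7 = 29
σ = (1, 0, 2): 12 + 27 + 27 = 66
σ = (1, 2, 0): 12 + 16 + 2 = 30
σ = (2, 0, 1): 1 + 27 + 7 = 35
σ = (2, 1, 0): 1 + (-7) + 2 = -4
Optimal value attained by: σ = (2, 1, 0).
Answer: det⊕(G) = -4; verdict: NONSINGULAR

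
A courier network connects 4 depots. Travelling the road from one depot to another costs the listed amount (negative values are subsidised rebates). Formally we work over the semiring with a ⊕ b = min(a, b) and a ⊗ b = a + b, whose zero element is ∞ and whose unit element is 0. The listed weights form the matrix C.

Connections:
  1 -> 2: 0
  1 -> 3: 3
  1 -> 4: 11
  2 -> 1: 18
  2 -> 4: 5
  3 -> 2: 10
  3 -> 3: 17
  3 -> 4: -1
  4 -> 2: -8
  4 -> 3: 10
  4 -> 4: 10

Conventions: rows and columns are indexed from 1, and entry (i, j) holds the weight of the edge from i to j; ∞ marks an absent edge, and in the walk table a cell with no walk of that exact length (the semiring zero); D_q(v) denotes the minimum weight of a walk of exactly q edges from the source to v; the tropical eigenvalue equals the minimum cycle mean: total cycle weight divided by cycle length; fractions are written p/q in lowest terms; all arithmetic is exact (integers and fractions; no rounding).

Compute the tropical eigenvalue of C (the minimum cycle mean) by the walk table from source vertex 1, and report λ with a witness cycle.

q=0: [0, ∞, ∞, ∞]
q=1: [∞, 0, 3, 11]
q=2: [18, 3, 20, 2]
q=3: [21, -6, 12, 8]
q=4: [12, 0, 18, -1]
Optimal cycle mean attained by: cycle 2->4->2, total 5 + (-8), length 2.
Answer: λ = -3/2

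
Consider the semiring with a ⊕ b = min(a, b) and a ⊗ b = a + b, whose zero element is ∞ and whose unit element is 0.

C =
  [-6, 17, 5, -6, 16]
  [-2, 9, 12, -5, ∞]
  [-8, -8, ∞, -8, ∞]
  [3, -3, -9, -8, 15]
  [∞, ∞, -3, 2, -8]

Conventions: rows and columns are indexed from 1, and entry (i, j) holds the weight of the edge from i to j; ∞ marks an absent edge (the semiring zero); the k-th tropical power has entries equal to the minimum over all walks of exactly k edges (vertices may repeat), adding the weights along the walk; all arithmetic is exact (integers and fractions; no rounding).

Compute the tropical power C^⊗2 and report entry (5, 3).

C^⊗2:
  [-12, -9, -15, -14, 8]
  [-8, -8, -14, -13, 10]
  [-14, -11, -17, -16, 7]
  [-17, -17, -17, -17, 7]
  [-11, -11, -11, -11, -16]
Key observation: the optimum is the walk 5->5->3, with weight (-8) + (-3) = -11.
Optimal value attained by: walk 5->5->3.
Answer: (C^⊗2)[5][3] = -11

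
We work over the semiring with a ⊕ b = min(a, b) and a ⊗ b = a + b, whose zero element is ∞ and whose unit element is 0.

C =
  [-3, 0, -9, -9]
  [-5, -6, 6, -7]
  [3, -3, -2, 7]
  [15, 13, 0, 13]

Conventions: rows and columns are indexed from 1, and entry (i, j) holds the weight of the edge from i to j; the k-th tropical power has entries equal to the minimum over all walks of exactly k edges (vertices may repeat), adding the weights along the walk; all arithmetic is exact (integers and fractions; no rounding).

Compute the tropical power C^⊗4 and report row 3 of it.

C^⊗2:
  [-6, -12, -12, -12]
  [-11, -12, -14, -14]
  [-8, -9, -6, -10]
  [3, -3, -2, 6]
C^⊗3:
  [-17, -18, -15, -19]
  [-17, -18, -20, -20]
  [-14, -15, -17, -17]
  [-8, -9, -6, -10]
C^⊗4:
  [-23, -24, -26, -26]
  [-23, -24, -26, -26]
  [-20, -21, -23, -23]
  [-14, -15, -17, -17]
Answer: row 3 of C^⊗4 = [-20, -21, -23, -23]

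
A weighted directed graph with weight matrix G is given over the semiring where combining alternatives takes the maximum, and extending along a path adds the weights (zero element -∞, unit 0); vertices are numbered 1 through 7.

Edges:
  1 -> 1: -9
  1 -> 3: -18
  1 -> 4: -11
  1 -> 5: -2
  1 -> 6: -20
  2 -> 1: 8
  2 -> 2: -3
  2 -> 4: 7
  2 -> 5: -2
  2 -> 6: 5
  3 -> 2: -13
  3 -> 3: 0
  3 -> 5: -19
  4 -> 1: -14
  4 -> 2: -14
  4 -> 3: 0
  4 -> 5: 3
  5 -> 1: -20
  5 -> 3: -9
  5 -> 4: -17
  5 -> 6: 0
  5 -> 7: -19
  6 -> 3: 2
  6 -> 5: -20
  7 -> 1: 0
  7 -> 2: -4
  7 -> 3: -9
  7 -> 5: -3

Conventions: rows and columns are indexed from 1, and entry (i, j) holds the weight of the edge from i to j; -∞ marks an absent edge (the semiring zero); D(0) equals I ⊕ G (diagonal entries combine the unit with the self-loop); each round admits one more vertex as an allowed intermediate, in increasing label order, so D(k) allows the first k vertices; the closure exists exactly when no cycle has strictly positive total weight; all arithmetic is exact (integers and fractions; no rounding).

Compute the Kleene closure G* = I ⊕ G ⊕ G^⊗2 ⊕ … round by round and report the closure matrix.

D(0):
  [0, -∞, -18, -11, -2, -20, -∞]
  [8, 0, -∞, 7, -2, 5, -∞]
  [-∞, -13, 0, -∞, -19, -∞, -∞]
  [-14, -14, 0, 0, 3, -∞, -∞]
  [-20, -∞, -9, -17, 0, 0, -19]
  [-∞, -∞, 2, -∞, -20, 0, -∞]
  [0, -4, -9, -∞, -3, -∞, 0]
D(1):
  [0, -∞, -18, -11, -2, -20, -∞]
  [8, 0, -10, 7, 6, 5, -∞]
  [-∞, -13, 0, -∞, -19, -∞, -∞]
  [-14, -14, 0, 0, 3, -34, -∞]
  [-20, -∞, -9, -17, 0, 0, -19]
  [-∞, -∞, 2, -∞, -20, 0, -∞]
  [0, -4, -9, -11, -2, -20, 0]
D(2):
  [0, -∞, -18, -11, -2, -20, -∞]
  [8, 0, -10, 7, 6, 5, -∞]
  [-5, -13, 0, -6, -7, -8, -∞]
  [-6, -14, 0, 0, 3, -9, -∞]
  [-20, -∞, -9, -17, 0, 0, -19]
  [-∞, -∞, 2, -∞, -20, 0, -∞]
  [4, -4, -9, 3, 2, 1, 0]
D(3):
  [0, -31, -18, -11, -2, -20, -∞]
  [8, 0, -10, 7, 6, 5, -∞]
  [-5, -13, 0, -6, -7, -8, -∞]
  [-5, -13, 0, 0, 3, -8, -∞]
  [-14, -22, -9, -15, 0, 0, -19]
  [-3, -11, 2, -4, -5, 0, -∞]
  [4, -4, -9, 3, 2, 1, 0]
D(4):
  [0, -24, -11, -11, -2, -19, -∞]
  [8, 0, 7, 7, 10, 5, -∞]
  [-5, -13, 0, -6, -3, -8, -∞]
  [-5, -13, 0, 0, 3, -8, -∞]
  [-14, -22, -9, -15, 0, 0, -19]
  [-3, -11, 2, -4, -1, 0, -∞]
  [4, -4, 3, 3, 6, 1, 0]
D(5):
  [0, -24, -11, -11, -2, -2, -21]
  [8, 0, 7, 7, 10, 10, -9]
  [-5, -13, 0, -6, -3, -3, -22]
  [-5, -13, 0, 0, 3, 3, -16]
  [-14, -22, -9, -15, 0, 0, -19]
  [-3, -11, 2, -4, -1, 0, -20]
  [4, -4, 3, 3, 6, 6, 0]
D(6):
  [0, -13, 0, -6, -2, -2, -21]
  [8, 0, 12, 7, 10, 10, -9]
  [-5, -13, 0, -6, -3, -3, -22]
  [0, -8, 5, 0, 3, 3, -16]
  [-3, -11, 2, -4, 0, 0, -19]
  [-3, -11, 2, -4, -1, 0, -20]
  [4, -4, 8, 3, 6, 6, 0]
D(7):
  [0, -13, 0, -6, -2, -2, -21]
  [8, 0, 12, 7, 10, 10, -9]
  [-5, -13, 0, -6, -3, -3, -22]
  [0, -8, 5, 0, 3, 3, -16]
  [-3, -11, 2, -4, 0, 0, -19]
  [-3, -11, 2, -4, -1, 0, -20]
  [4, -4, 8, 3, 6, 6, 0]
Answer: G* = [[0, -13, 0, -6, -2, -2, -21], [8, 0, 12, 7, 10, 10, -9], [-5, -13, 0, -6, -3, -3, -22], [0, -8, 5, 0, 3, 3, -16], [-3, -11, 2, -4, 0, 0, -19], [-3, -11, 2, -4, -1, 0, -20], [4, -4, 8, 3, 6, 6, 0]]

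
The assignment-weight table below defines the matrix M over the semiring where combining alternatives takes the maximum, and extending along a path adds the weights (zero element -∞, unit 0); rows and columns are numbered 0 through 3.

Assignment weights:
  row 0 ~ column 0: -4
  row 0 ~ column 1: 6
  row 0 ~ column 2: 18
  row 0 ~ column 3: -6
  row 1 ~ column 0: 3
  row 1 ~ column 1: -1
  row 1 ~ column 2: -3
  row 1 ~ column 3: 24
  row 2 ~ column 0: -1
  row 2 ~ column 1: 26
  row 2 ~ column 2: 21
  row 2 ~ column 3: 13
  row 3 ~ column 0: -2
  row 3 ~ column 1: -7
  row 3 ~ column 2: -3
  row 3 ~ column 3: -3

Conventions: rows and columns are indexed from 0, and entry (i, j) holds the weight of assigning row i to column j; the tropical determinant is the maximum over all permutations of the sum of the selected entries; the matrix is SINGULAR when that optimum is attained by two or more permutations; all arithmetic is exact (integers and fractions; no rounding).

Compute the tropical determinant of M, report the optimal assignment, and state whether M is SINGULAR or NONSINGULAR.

σ = (0, 1, 2, 3): (-4) + (-1) + 21 + (-3) = 13
σ = (0, 1, 3, 2): (-4) + (-1) + 13 + (-3) = 5
σ = (0, 2, 1, 3): (-4) + (-3) + 26 + (-3) = 16
σ = (0, 2, 3, 1): (-4) + (-3) + 13 + (-7) = -1
σ = (0, 3, 1, 2): (-4) + 24 + 26 + (-3) = 43
σ = (0, 3, 2, 1): (-4) + 24 + 21 + (-7) = 34
σ = (1, 0, 2, 3): 6 + 3 + 21 + (-3) = 27
σ = (1, 0, 3, 2): 6 + 3 + 13 + (-3) = 19
σ = (1, 2, 0, 3): 6 + (-3) + (-1) + (-3) = -1
σ = (1, 2, 3, 0): 6 + (-3) + 13 + (-2) = 14
σ = (1, 3, 0, 2): 6 + 24 + (-1) + (-3) = 26
σ = (1, 3, 2, 0): 6 + 24 + 21 + (-2) = 49
σ = (2, 0, 1, 3): 18 + 3 + 26 + (-3) = 44
σ = (2, 0, 3, 1): 18 + 3 + 13 + (-7) = 27
σ = (2, 1, 0, 3): 18 + (-1) + (-1) + (-3) = 13
σ = (2, 1, 3, 0): 18 + (-1) + 13 + (-2) = 28
σ = (2, 3, 0, 1): 18 + 24 + (-1) + (-7) = 34
σ = (2, 3, 1, 0): 18 + 24 + 26 + (-2) = 66
σ = (3, 0, 1, 2): (-6) + 3 + 26 + (-3) = 20
σ = (3, 0, 2, 1): (-6) + 3 + 21 + (-7) = 11
σ = (3, 1, 0, 2): (-6) + (-1) + (-1) + (-3) = -11
σ = (3, 1, 2, 0): (-6) + (-1) + 21 + (-2) = 12
σ = (3, 2, 0, 1): (-6) + (-3) + (-1) + (-7) = -17
σ = (3, 2, 1, 0): (-6) + (-3) + 26 + (-2) = 15
Optimal value attained by: σ = (2, 3, 1, 0).
Answer: det⊕(M) = 66; verdict: NONSINGULAR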